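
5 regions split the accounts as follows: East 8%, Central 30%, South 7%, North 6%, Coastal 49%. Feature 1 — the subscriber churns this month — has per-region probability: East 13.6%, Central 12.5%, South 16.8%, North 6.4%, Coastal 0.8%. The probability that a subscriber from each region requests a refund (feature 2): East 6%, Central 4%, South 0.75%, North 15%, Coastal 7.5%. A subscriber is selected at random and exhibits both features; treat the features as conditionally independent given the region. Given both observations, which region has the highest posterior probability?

Prior × likelihood for each hypothesis:
  East: 0.08 × 0.136 × 0.06 = 0.0006528
  Central: 0.3 × 0.125 × 0.04 = 0.0015
  South: 0.07 × 0.168 × 0.0075 = 0.0000882
  North: 0.06 × 0.064 × 0.15 = 0.000576
  Coastal: 0.49 × 0.008 × 0.075 = 0.000294
Total = 0.003111.
Largest term belongs to Central, so Central is most probable.

Central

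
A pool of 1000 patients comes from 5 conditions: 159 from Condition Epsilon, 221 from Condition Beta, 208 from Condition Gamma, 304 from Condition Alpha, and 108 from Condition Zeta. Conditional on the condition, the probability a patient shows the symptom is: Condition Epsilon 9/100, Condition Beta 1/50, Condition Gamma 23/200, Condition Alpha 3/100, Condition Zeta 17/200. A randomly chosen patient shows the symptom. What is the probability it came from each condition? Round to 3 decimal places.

Condition Epsilon 0.235, Condition Beta 0.073, Condition Gamma 0.392, Condition Alpha 0.150, Condition Zeta 0.151

By Bayes' rule, posterior ∝ prior × likelihood:
  Condition Epsilon: 0.159 × 0.09 = 0.01431
  Condition Beta: 0.221 × 0.02 = 0.00442
  Condition Gamma: 0.208 × 0.115 = 0.02392
  Condition Alpha: 0.304 × 0.03 = 0.00912
  Condition Zeta: 0.108 × 0.085 = 0.00918
Total = 0.06095.
P(Condition Epsilon | symptomatic) = 0.01431/0.06095 ≈ 0.235
P(Condition Beta | symptomatic) = 0.00442/0.06095 ≈ 0.073
P(Condition Gamma | symptomatic) = 0.02392/0.06095 ≈ 0.392
P(Condition Alpha | symptomatic) = 0.00912/0.06095 ≈ 0.150
P(Condition Zeta | symptomatic) = 0.00918/0.06095 ≈ 0.151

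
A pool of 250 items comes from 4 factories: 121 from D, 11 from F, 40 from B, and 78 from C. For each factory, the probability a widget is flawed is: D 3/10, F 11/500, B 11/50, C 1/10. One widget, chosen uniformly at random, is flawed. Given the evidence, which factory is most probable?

D

By Bayes' rule, posterior ∝ prior × likelihood:
  D: 0.484 × 0.3 = 0.1452
  F: 0.044 × 0.022 = 0.000968
  B: 0.16 × 0.22 = 0.0352
  C: 0.312 × 0.1 = 0.0312
Sum = 0.212568.
Largest term belongs to D, so D is most probable.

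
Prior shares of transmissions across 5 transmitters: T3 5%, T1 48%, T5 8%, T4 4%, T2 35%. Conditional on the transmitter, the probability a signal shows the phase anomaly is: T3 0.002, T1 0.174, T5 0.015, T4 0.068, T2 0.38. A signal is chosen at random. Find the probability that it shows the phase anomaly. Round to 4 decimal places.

By Bayes' rule, posterior ∝ prior × likelihood:
  T3: 0.05 × 0.002 = 0.0001
  T1: 0.48 × 0.174 = 0.08352
  T5: 0.08 × 0.015 = 0.0012
  T4: 0.04 × 0.068 = 0.00272
  T2: 0.35 × 0.38 = 0.133
P(anomaly) = 0.0001 + 0.08352 + 0.0012 + 0.00272 + 0.133 = 0.22054 → 0.2205.

0.2205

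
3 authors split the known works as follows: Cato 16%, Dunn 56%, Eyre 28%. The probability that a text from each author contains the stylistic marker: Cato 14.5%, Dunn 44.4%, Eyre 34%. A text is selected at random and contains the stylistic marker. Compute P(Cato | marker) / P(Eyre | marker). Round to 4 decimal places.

0.2437

Unnormalized posteriors (prior × likelihood):
  Cato: 0.16 × 0.145 = 0.0232
  Dunn: 0.56 × 0.444 = 0.24864
  Eyre: 0.28 × 0.34 = 0.0952
Total = 0.36704.
The ratio is 0.0232 / 0.0952 (the normalizer cancels) = 0.2437.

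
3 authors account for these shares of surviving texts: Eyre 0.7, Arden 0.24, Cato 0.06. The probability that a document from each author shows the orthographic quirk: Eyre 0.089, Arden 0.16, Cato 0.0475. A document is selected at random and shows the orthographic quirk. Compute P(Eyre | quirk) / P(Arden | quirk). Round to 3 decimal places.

Unnormalized posteriors (prior × likelihood):
  Eyre: 0.7 × 0.089 = 0.0623
  Arden: 0.24 × 0.16 = 0.0384
  Cato: 0.06 × 0.0475 = 0.00285
Sum = 0.10355.
The ratio is 0.0623 / 0.0384 (the normalizer cancels) = 1.622.

1.622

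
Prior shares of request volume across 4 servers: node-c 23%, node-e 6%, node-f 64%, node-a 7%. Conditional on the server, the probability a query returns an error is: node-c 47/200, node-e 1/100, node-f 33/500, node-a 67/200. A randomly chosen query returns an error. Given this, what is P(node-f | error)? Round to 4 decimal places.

0.3510

Prior × likelihood for each hypothesis:
  node-c: 0.23 × 0.235 = 0.05405
  node-e: 0.06 × 0.01 = 0.0006
  node-f: 0.64 × 0.066 = 0.04224
  node-a: 0.07 × 0.335 = 0.02345
Sum = 0.12034.
P(node-f | evidence) = 0.04224 / 0.12034 ≈ 0.3510.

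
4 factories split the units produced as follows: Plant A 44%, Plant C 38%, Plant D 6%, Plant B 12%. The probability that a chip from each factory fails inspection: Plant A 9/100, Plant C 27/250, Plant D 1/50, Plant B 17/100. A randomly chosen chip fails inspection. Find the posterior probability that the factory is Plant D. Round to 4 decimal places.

0.0117

By Bayes' rule, posterior ∝ prior × likelihood:
  Plant A: 0.44 × 0.09 = 0.0396
  Plant C: 0.38 × 0.108 = 0.04104
  Plant D: 0.06 × 0.02 = 0.0012
  Plant B: 0.12 × 0.17 = 0.0204
Normalizing constant = 0.10224.
P(Plant D | evidence) = 0.0012 / 0.10224 ≈ 0.0117.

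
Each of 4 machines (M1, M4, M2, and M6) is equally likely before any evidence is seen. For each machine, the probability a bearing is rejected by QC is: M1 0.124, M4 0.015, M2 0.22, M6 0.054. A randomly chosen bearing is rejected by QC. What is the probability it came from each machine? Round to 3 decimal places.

With a uniform prior (1/4 each), posterior ∝ likelihood:
  M1: 0.124
  M4: 0.015
  M2: 0.22
  M6: 0.054
Sum = 0.413.
P(M1 | rejected) = 0.124/0.413 ≈ 0.300
P(M4 | rejected) = 0.015/0.413 ≈ 0.036
P(M2 | rejected) = 0.22/0.413 ≈ 0.533
P(M6 | rejected) = 0.054/0.413 ≈ 0.131

M1 0.300, M4 0.036, M2 0.533, M6 0.131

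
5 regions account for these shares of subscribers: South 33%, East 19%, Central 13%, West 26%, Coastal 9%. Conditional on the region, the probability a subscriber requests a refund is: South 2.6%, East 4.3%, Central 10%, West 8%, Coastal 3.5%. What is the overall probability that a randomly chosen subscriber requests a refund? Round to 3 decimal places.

Prior × likelihood for each hypothesis:
  South: 0.33 × 0.026 = 0.00858
  East: 0.19 × 0.043 = 0.00817
  Central: 0.13 × 0.1 = 0.013
  West: 0.26 × 0.08 = 0.0208
  Coastal: 0.09 × 0.035 = 0.00315
P(refund) = 0.00858 + 0.00817 + 0.013 + 0.0208 + 0.00315 = 0.0537 → 0.054.

0.054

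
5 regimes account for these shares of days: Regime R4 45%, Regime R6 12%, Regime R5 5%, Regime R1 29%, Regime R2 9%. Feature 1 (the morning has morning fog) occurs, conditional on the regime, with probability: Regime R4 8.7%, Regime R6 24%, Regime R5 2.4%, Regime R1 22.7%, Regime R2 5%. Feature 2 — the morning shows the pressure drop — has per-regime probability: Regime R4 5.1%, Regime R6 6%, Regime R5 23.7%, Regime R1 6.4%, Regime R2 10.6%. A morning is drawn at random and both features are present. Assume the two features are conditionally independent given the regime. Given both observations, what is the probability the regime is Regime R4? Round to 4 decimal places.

Compute prior × likelihood for every hypothesis:
  Regime R4: 0.45 × 0.087 × 0.051 = 0.00199665
  Regime R6: 0.12 × 0.24 × 0.06 = 0.001728
  Regime R5: 0.05 × 0.024 × 0.237 = 0.0002844
  Regime R1: 0.29 × 0.227 × 0.064 = 0.00421312
  Regime R2: 0.09 × 0.05 × 0.106 = 0.000477
Normalizing constant = 0.00869917.
P(Regime R4 | evidence) = 0.00199665 / 0.00869917 ≈ 0.2295.

0.2295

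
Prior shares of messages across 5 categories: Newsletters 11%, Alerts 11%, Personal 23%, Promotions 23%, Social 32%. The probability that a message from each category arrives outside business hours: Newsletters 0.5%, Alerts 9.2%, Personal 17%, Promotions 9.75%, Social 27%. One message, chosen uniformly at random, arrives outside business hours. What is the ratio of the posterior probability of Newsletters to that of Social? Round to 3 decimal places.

By Bayes' rule, posterior ∝ prior × likelihood:
  Newsletters: 0.11 × 0.005 = 0.00055
  Alerts: 0.11 × 0.092 = 0.01012
  Personal: 0.23 × 0.17 = 0.0391
  Promotions: 0.23 × 0.0975 = 0.022425
  Social: 0.32 × 0.27 = 0.0864
Total = 0.158595.
The ratio is 0.00055 / 0.0864 (the normalizer cancels) = 0.006.

0.006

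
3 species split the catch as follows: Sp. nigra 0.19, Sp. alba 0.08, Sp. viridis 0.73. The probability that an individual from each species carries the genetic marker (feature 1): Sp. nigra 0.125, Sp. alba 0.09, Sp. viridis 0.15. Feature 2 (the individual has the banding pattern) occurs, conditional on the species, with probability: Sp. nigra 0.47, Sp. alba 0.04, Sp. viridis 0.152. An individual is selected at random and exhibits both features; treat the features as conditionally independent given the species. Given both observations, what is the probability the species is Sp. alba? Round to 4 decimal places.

Compute prior × likelihood for every hypothesis:
  Sp. nigra: 0.19 × 0.125 × 0.47 = 0.0111625
  Sp. alba: 0.08 × 0.09 × 0.04 = 0.000288
  Sp. viridis: 0.73 × 0.15 × 0.152 = 0.016644
Sum = 0.0280945.
P(Sp. alba | evidence) = 0.000288 / 0.0280945 ≈ 0.0103.

0.0103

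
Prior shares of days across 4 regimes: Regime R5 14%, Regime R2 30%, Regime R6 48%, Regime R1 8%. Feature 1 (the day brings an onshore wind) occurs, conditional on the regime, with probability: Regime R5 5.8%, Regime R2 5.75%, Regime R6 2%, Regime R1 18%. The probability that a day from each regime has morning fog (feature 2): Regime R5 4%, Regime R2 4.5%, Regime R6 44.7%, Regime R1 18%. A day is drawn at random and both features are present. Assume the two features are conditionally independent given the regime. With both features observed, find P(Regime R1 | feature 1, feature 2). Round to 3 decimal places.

0.325

Compute prior × likelihood for every hypothesis:
  Regime R5: 0.14 × 0.058 × 0.04 = 0.0003248
  Regime R2: 0.3 × 0.0575 × 0.045 = 0.00077625
  Regime R6: 0.48 × 0.02 × 0.447 = 0.0042912
  Regime R1: 0.08 × 0.18 × 0.18 = 0.002592
Sum = 0.00798425.
P(Regime R1 | evidence) = 0.002592 / 0.00798425 ≈ 0.325.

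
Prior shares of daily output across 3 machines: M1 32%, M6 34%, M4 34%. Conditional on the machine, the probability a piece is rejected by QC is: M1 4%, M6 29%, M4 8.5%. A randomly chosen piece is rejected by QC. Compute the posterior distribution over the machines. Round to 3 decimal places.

M1 0.091, M6 0.703, M4 0.206

Unnormalized posteriors (prior × likelihood):
  M1: 0.32 × 0.04 = 0.0128
  M6: 0.34 × 0.29 = 0.0986
  M4: 0.34 × 0.085 = 0.0289
Sum = 0.1403.
P(M1 | rejected) = 0.0128/0.1403 ≈ 0.091
P(M6 | rejected) = 0.0986/0.1403 ≈ 0.703
P(M4 | rejected) = 0.0289/0.1403 ≈ 0.206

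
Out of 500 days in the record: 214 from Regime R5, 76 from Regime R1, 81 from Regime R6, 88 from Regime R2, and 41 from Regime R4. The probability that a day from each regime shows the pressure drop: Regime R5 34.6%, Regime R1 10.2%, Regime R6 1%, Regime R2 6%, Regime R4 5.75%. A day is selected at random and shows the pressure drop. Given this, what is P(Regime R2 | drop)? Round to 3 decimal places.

Compute prior × likelihood for every hypothesis:
  Regime R5: 0.428 × 0.346 = 0.148088
  Regime R1: 0.152 × 0.102 = 0.015504
  Regime R6: 0.162 × 0.01 = 0.00162
  Regime R2: 0.176 × 0.06 = 0.01056
  Regime R4: 0.082 × 0.0575 = 0.004715
Normalizing constant = 0.180487.
P(Regime R2 | evidence) = 0.01056 / 0.180487 ≈ 0.059.

0.059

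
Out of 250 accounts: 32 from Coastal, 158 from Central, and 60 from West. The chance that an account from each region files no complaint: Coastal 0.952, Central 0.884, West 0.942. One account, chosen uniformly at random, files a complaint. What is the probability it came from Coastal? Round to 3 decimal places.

Taking complements, P(complaint | each) = Coastal 0.048, Central 0.116, West 0.058.
Prior × likelihood for each hypothesis:
  Coastal: 0.128 × 0.048 = 0.006144
  Central: 0.632 × 0.116 = 0.073312
  West: 0.24 × 0.058 = 0.01392
Total = 0.093376.
P(Coastal | evidence) = 0.006144 / 0.093376 ≈ 0.066.

0.066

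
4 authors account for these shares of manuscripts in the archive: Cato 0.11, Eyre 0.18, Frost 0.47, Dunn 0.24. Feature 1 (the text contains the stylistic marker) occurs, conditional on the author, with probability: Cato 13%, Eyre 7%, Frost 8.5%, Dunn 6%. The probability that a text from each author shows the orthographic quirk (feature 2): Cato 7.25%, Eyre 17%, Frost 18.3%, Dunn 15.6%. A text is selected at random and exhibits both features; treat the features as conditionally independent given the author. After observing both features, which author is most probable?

Frost

Compute prior × likelihood for every hypothesis:
  Cato: 0.11 × 0.13 × 0.0725 = 0.00103675
  Eyre: 0.18 × 0.07 × 0.17 = 0.002142
  Frost: 0.47 × 0.085 × 0.183 = 0.00731085
  Dunn: 0.24 × 0.06 × 0.156 = 0.0022464
Total = 0.012736.
Largest term belongs to Frost, so Frost is most probable.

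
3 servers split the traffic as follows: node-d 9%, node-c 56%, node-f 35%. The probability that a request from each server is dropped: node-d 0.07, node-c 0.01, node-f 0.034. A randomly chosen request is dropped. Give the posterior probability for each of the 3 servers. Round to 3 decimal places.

Prior × likelihood for each hypothesis:
  node-d: 0.09 × 0.07 = 0.0063
  node-c: 0.56 × 0.01 = 0.0056
  node-f: 0.35 × 0.034 = 0.0119
Sum = 0.0238.
P(node-d | dropped) = 0.0063/0.0238 ≈ 0.265
P(node-c | dropped) = 0.0056/0.0238 ≈ 0.235
P(node-f | dropped) = 0.0119/0.0238 ≈ 0.500

node-d 0.265, node-c 0.235, node-f 0.500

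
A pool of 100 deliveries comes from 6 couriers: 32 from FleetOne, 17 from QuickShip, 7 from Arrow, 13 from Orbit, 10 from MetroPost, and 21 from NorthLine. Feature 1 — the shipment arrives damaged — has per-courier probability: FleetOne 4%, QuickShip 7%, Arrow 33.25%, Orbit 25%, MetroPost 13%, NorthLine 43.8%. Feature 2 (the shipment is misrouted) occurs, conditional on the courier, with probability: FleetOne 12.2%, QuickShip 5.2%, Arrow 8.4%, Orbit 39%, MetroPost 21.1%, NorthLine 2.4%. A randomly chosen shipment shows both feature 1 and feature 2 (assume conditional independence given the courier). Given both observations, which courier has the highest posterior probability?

Orbit

Compute prior × likelihood for every hypothesis:
  FleetOne: 0.32 × 0.04 × 0.122 = 0.0015616
  QuickShip: 0.17 × 0.07 × 0.052 = 0.0006188
  Arrow: 0.07 × 0.3325 × 0.084 = 0.0019551
  Orbit: 0.13 × 0.25 × 0.39 = 0.012675
  MetroPost: 0.1 × 0.13 × 0.211 = 0.002743
  NorthLine: 0.21 × 0.438 × 0.024 = 0.00220752
Total = 0.02176102.
Largest term belongs to Orbit, so Orbit is most probable.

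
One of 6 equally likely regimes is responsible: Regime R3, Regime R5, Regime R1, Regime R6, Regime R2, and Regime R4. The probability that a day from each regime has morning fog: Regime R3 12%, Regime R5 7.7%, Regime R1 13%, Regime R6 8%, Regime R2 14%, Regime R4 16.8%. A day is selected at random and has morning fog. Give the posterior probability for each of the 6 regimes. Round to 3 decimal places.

Regime R3 0.168, Regime R5 0.108, Regime R1 0.182, Regime R6 0.112, Regime R2 0.196, Regime R4 0.235

With a uniform prior (1/6 each), posterior ∝ likelihood:
  Regime R3: 0.12
  Regime R5: 0.077
  Regime R1: 0.13
  Regime R6: 0.08
  Regime R2: 0.14
  Regime R4: 0.168
Normalizing constant = 0.715.
P(Regime R3 | fog) = 0.12/0.715 ≈ 0.168
P(Regime R5 | fog) = 0.077/0.715 ≈ 0.108
P(Regime R1 | fog) = 0.13/0.715 ≈ 0.182
P(Regime R6 | fog) = 0.08/0.715 ≈ 0.112
P(Regime R2 | fog) = 0.14/0.715 ≈ 0.196
P(Regime R4 | fog) = 0.168/0.715 ≈ 0.235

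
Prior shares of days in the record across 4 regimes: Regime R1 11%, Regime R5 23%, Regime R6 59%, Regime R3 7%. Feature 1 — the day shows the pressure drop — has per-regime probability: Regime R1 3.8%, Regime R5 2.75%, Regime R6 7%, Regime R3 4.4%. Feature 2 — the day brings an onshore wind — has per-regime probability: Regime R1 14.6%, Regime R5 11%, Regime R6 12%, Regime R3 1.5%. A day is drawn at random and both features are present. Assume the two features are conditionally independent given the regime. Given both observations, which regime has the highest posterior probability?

By Bayes' rule, posterior ∝ prior × likelihood:
  Regime R1: 0.11 × 0.038 × 0.146 = 0.00061028
  Regime R5: 0.23 × 0.0275 × 0.11 = 0.00069575
  Regime R6: 0.59 × 0.07 × 0.12 = 0.004956
  Regime R3: 0.07 × 0.044 × 0.015 = 0.0000462
Total = 0.00630823.
Largest term belongs to Regime R6, so Regime R6 is most probable.

Regime R6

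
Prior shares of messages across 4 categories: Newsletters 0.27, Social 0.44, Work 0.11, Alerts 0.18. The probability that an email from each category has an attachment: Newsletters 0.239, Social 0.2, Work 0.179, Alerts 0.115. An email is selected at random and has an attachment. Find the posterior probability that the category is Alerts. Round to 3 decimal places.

0.107

By Bayes' rule, posterior ∝ prior × likelihood:
  Newsletters: 0.27 × 0.239 = 0.06453
  Social: 0.44 × 0.2 = 0.088
  Work: 0.11 × 0.179 = 0.01969
  Alerts: 0.18 × 0.115 = 0.0207
Normalizing constant = 0.19292.
P(Alerts | evidence) = 0.0207 / 0.19292 ≈ 0.107.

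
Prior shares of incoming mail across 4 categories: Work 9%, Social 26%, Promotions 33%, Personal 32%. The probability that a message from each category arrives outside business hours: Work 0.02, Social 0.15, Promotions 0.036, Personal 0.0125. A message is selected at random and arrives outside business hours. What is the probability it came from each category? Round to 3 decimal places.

Compute prior × likelihood for every hypothesis:
  Work: 0.09 × 0.02 = 0.0018
  Social: 0.26 × 0.15 = 0.039
  Promotions: 0.33 × 0.036 = 0.01188
  Personal: 0.32 × 0.0125 = 0.004
Sum = 0.05668.
P(Work | off-hours) = 0.0018/0.05668 ≈ 0.032
P(Social | off-hours) = 0.039/0.05668 ≈ 0.688
P(Promotions | off-hours) = 0.01188/0.05668 ≈ 0.210
P(Personal | off-hours) = 0.004/0.05668 ≈ 0.071

Work 0.032, Social 0.688, Promotions 0.210, Personal 0.071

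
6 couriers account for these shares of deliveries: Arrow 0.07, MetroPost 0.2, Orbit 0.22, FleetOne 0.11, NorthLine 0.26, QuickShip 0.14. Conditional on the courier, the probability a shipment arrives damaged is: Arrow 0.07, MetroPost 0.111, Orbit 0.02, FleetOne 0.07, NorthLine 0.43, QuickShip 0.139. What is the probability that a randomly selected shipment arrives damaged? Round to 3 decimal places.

0.170

By Bayes' rule, posterior ∝ prior × likelihood:
  Arrow: 0.07 × 0.07 = 0.0049
  MetroPost: 0.2 × 0.111 = 0.0222
  Orbit: 0.22 × 0.02 = 0.0044
  FleetOne: 0.11 × 0.07 = 0.0077
  NorthLine: 0.26 × 0.43 = 0.1118
  QuickShip: 0.14 × 0.139 = 0.01946
P(damaged) = 0.0049 + 0.0222 + 0.0044 + 0.0077 + 0.1118 + 0.01946 = 0.17046 → 0.170.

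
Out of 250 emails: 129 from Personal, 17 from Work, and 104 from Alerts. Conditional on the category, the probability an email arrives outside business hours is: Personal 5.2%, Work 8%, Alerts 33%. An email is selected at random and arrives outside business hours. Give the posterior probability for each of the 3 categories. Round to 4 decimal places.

Unnormalized posteriors (prior × likelihood):
  Personal: 0.516 × 0.052 = 0.026832
  Work: 0.068 × 0.08 = 0.00544
  Alerts: 0.416 × 0.33 = 0.13728
Total = 0.169552.
P(Personal | off-hours) = 0.026832/0.169552 ≈ 0.1583
P(Work | off-hours) = 0.00544/0.169552 ≈ 0.0321
P(Alerts | off-hours) = 0.13728/0.169552 ≈ 0.8097
(Check: 0.1583+0.0321+0.8097 = 1.0001.)

Personal 0.1583, Work 0.0321, Alerts 0.8097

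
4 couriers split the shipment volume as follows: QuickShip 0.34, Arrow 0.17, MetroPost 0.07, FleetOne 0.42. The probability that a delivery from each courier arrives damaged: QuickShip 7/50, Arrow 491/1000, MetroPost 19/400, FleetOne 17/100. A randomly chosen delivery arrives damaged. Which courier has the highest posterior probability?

By Bayes' rule, posterior ∝ prior × likelihood:
  QuickShip: 0.34 × 0.14 = 0.0476
  Arrow: 0.17 × 0.491 = 0.08347
  MetroPost: 0.07 × 0.0475 = 0.003325
  FleetOne: 0.42 × 0.17 = 0.0714
Normalizing constant = 0.205795.
Largest term belongs to Arrow, so Arrow is most probable.

Arrow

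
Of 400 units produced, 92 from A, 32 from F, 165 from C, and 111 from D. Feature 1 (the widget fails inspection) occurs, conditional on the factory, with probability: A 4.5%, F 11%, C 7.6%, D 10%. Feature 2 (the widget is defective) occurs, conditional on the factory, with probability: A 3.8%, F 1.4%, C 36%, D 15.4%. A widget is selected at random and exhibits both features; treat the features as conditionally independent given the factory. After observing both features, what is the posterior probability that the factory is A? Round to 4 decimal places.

0.0245

Compute prior × likelihood for every hypothesis:
  A: 0.23 × 0.045 × 0.038 = 0.0003933
  F: 0.08 × 0.11 × 0.014 = 0.0001232
  C: 0.4125 × 0.076 × 0.36 = 0.011286
  D: 0.2775 × 0.1 × 0.154 = 0.0042735
Normalizing constant = 0.016076.
P(A | evidence) = 0.0003933 / 0.016076 ≈ 0.0245.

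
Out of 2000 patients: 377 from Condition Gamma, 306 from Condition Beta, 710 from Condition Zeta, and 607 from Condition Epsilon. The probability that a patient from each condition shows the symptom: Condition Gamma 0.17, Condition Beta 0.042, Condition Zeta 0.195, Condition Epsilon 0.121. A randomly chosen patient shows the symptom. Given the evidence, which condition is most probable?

Prior × likelihood for each hypothesis:
  Condition Gamma: 0.1885 × 0.17 = 0.032045
  Condition Beta: 0.153 × 0.042 = 0.006426
  Condition Zeta: 0.355 × 0.195 = 0.069225
  Condition Epsilon: 0.3035 × 0.121 = 0.0367235
Total = 0.1444195.
Largest term belongs to Condition Zeta, so Condition Zeta is most probable.

Condition Zeta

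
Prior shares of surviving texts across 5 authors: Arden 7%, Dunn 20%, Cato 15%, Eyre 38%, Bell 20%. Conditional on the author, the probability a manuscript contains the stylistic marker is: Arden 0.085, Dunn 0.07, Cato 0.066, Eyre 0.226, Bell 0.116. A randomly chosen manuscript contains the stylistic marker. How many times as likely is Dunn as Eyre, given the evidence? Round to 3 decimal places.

Unnormalized posteriors (prior × likelihood):
  Arden: 0.07 × 0.085 = 0.00595
  Dunn: 0.2 × 0.07 = 0.014
  Cato: 0.15 × 0.066 = 0.0099
  Eyre: 0.38 × 0.226 = 0.08588
  Bell: 0.2 × 0.116 = 0.0232
Total = 0.13893.
The ratio is 0.014 / 0.08588 (the normalizer cancels) = 0.163.

0.163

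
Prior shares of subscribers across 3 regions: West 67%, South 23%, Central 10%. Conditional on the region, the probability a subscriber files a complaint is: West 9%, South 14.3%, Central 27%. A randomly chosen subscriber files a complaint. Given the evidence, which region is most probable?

Prior × likelihood for each hypothesis:
  West: 0.67 × 0.09 = 0.0603
  South: 0.23 × 0.143 = 0.03289
  Central: 0.1 × 0.27 = 0.027
Sum = 0.12019.
Largest term belongs to West, so West is most probable.

West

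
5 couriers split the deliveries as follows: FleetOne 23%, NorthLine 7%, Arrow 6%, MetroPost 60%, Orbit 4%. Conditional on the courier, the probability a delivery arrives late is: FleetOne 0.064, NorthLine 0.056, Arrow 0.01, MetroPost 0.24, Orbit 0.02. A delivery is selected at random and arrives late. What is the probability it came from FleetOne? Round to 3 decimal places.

0.090

Prior × likelihood for each hypothesis:
  FleetOne: 0.23 × 0.064 = 0.01472
  NorthLine: 0.07 × 0.056 = 0.00392
  Arrow: 0.06 × 0.01 = 0.0006
  MetroPost: 0.6 × 0.24 = 0.144
  Orbit: 0.04 × 0.02 = 0.0008
Total = 0.16404.
P(FleetOne | evidence) = 0.01472 / 0.16404 ≈ 0.090.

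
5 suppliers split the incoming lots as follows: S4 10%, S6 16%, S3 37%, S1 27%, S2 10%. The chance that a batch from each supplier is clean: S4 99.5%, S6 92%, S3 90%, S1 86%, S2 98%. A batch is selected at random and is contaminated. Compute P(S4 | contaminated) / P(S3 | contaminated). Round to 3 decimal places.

0.014

Taking complements, P(contaminated | each) = S4 0.005, S6 0.08, S3 0.1, S1 0.14, S2 0.02.
Unnormalized posteriors (prior × likelihood):
  S4: 0.1 × 0.005 = 0.0005
  S6: 0.16 × 0.08 = 0.0128
  S3: 0.37 × 0.1 = 0.037
  S1: 0.27 × 0.14 = 0.0378
  S2: 0.1 × 0.02 = 0.002
Total = 0.0901.
The ratio is 0.0005 / 0.037 (the normalizer cancels) = 0.014.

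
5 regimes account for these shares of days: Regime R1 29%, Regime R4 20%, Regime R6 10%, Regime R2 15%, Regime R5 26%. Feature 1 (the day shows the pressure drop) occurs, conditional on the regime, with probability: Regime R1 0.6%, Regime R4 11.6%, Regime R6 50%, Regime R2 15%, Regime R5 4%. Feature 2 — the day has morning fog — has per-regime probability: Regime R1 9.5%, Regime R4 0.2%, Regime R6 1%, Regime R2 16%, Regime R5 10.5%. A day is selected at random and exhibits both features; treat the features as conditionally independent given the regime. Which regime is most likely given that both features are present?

Compute prior × likelihood for every hypothesis:
  Regime R1: 0.29 × 0.006 × 0.095 = 0.0001653
  Regime R4: 0.2 × 0.116 × 0.002 = 0.0000464
  Regime R6: 0.1 × 0.5 × 0.01 = 0.0005
  Regime R2: 0.15 × 0.15 × 0.16 = 0.0036
  Regime R5: 0.26 × 0.04 × 0.105 = 0.001092
Total = 0.0054037.
Largest term belongs to Regime R2, so Regime R2 is most probable.

Regime R2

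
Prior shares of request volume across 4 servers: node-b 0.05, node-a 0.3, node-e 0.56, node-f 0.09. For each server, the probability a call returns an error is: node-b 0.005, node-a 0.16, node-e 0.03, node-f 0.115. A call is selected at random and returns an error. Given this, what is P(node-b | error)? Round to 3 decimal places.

0.003

Prior × likelihood for each hypothesis:
  node-b: 0.05 × 0.005 = 0.00025
  node-a: 0.3 × 0.16 = 0.048
  node-e: 0.56 × 0.03 = 0.0168
  node-f: 0.09 × 0.115 = 0.01035
Sum = 0.0754.
P(node-b | evidence) = 0.00025 / 0.0754 ≈ 0.003.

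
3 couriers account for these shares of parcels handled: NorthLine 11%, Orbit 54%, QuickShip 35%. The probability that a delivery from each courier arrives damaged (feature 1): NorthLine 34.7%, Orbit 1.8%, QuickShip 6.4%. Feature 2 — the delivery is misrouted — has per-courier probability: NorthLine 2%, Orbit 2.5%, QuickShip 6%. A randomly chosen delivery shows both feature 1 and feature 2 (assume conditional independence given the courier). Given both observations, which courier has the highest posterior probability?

QuickShip

Compute prior × likelihood for every hypothesis:
  NorthLine: 0.11 × 0.347 × 0.02 = 0.0007634
  Orbit: 0.54 × 0.018 × 0.025 = 0.000243
  QuickShip: 0.35 × 0.064 × 0.06 = 0.001344
Total = 0.0023504.
Largest term belongs to QuickShip, so QuickShip is most probable.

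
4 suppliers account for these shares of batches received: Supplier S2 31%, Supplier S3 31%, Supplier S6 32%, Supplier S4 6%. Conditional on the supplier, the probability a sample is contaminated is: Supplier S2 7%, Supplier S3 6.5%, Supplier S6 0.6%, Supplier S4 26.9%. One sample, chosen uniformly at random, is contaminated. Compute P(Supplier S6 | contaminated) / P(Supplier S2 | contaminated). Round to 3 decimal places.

By Bayes' rule, posterior ∝ prior × likelihood:
  Supplier S2: 0.31 × 0.07 = 0.0217
  Supplier S3: 0.31 × 0.065 = 0.02015
  Supplier S6: 0.32 × 0.006 = 0.00192
  Supplier S4: 0.06 × 0.269 = 0.01614
Normalizing constant = 0.05991.
The ratio is 0.00192 / 0.0217 (the normalizer cancels) = 0.088.

0.088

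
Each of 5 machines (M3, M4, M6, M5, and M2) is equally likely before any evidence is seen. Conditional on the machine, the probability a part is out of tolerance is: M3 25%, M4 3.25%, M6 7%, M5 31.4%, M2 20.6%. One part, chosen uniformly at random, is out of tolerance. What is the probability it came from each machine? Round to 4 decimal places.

Since the prior is uniform, the posterior is proportional to the likelihood:
  M3: 0.25
  M4: 0.0325
  M6: 0.07
  M5: 0.314
  M2: 0.206
Sum = 0.8725.
P(M3 | oversize) = 0.25/0.8725 ≈ 0.2865
P(M4 | oversize) = 0.0325/0.8725 ≈ 0.0372
P(M6 | oversize) = 0.07/0.8725 ≈ 0.0802
P(M5 | oversize) = 0.314/0.8725 ≈ 0.3599
P(M2 | oversize) = 0.206/0.8725 ≈ 0.2361

M3 0.2865, M4 0.0372, M6 0.0802, M5 0.3599, M2 0.2361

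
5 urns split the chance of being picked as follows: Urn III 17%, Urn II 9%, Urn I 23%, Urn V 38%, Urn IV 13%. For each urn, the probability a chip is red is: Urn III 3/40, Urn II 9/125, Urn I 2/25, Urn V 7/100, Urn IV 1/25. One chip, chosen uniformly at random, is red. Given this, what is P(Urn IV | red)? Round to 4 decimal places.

0.0749

Unnormalized posteriors (prior × likelihood):
  Urn III: 0.17 × 0.075 = 0.01275
  Urn II: 0.09 × 0.072 = 0.00648
  Urn I: 0.23 × 0.08 = 0.0184
  Urn V: 0.38 × 0.07 = 0.0266
  Urn IV: 0.13 × 0.04 = 0.0052
Normalizing constant = 0.06943.
P(Urn IV | evidence) = 0.0052 / 0.06943 ≈ 0.0749.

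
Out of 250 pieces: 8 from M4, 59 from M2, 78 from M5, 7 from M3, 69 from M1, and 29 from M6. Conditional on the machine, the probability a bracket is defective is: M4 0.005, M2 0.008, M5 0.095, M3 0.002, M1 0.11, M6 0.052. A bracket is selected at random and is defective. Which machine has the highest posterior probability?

M1

By Bayes' rule, posterior ∝ prior × likelihood:
  M4: 0.032 × 0.005 = 0.00016
  M2: 0.236 × 0.008 = 0.001888
  M5: 0.312 × 0.095 = 0.02964
  M3: 0.028 × 0.002 = 0.000056
  M1: 0.276 × 0.11 = 0.03036
  M6: 0.116 × 0.052 = 0.006032
Sum = 0.068136.
Largest term belongs to M1, so M1 is most probable.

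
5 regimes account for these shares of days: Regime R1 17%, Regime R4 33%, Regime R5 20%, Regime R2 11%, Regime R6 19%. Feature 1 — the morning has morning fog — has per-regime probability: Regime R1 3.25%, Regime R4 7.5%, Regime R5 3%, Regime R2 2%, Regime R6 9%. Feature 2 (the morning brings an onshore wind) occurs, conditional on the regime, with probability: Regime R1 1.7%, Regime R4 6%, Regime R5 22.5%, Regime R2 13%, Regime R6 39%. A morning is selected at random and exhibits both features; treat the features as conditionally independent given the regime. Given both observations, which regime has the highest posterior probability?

By Bayes' rule, posterior ∝ prior × likelihood:
  Regime R1: 0.17 × 0.0325 × 0.017 = 0.000093925
  Regime R4: 0.33 × 0.075 × 0.06 = 0.001485
  Regime R5: 0.2 × 0.03 × 0.225 = 0.00135
  Regime R2: 0.11 × 0.02 × 0.13 = 0.000286
  Regime R6: 0.19 × 0.09 × 0.39 = 0.006669
Total = 0.009883925.
Largest term belongs to Regime R6, so Regime R6 is most probable.

Regime R6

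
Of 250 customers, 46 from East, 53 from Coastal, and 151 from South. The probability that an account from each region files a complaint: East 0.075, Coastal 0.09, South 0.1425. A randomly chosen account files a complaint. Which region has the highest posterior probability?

Compute prior × likelihood for every hypothesis:
  East: 0.184 × 0.075 = 0.0138
  Coastal: 0.212 × 0.09 = 0.01908
  South: 0.604 × 0.1425 = 0.08607
Normalizing constant = 0.11895.
Largest term belongs to South, so South is most probable.

South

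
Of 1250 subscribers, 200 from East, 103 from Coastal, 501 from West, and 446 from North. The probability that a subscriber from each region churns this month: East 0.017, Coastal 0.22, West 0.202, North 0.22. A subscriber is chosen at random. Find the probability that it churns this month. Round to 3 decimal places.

0.180

Prior × likelihood for each hypothesis:
  East: 0.16 × 0.017 = 0.00272
  Coastal: 0.0824 × 0.22 = 0.018128
  West: 0.4008 × 0.202 = 0.0809616
  North: 0.3568 × 0.22 = 0.078496
P(churn) = 0.00272 + 0.018128 + 0.0809616 + 0.078496 = 0.1803056 → 0.180.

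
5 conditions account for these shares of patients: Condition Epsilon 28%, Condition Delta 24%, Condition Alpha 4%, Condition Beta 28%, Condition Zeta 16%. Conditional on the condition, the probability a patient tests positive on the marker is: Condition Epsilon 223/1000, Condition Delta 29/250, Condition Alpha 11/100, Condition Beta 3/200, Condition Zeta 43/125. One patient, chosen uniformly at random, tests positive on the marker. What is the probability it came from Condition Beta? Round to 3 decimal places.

Prior × likelihood for each hypothesis:
  Condition Epsilon: 0.28 × 0.223 = 0.06244
  Condition Delta: 0.24 × 0.116 = 0.02784
  Condition Alpha: 0.04 × 0.11 = 0.0044
  Condition Beta: 0.28 × 0.015 = 0.0042
  Condition Zeta: 0.16 × 0.344 = 0.05504
Sum = 0.15392.
P(Condition Beta | evidence) = 0.0042 / 0.15392 ≈ 0.027.

0.027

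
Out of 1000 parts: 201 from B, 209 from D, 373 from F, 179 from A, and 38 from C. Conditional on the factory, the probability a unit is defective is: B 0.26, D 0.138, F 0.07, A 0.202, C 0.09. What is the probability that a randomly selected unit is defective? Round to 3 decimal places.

0.147

Compute prior × likelihood for every hypothesis:
  B: 0.201 × 0.26 = 0.05226
  D: 0.209 × 0.138 = 0.028842
  F: 0.373 × 0.07 = 0.02611
  A: 0.179 × 0.202 = 0.036158
  C: 0.038 × 0.09 = 0.00342
P(defective) = 0.05226 + 0.028842 + 0.02611 + 0.036158 + 0.00342 = 0.14679 → 0.147.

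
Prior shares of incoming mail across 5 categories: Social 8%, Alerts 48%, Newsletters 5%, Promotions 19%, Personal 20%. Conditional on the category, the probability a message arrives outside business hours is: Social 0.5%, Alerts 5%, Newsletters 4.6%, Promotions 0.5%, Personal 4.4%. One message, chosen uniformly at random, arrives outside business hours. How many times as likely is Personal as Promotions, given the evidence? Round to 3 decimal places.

By Bayes' rule, posterior ∝ prior × likelihood:
  Social: 0.08 × 0.005 = 0.0004
  Alerts: 0.48 × 0.05 = 0.024
  Newsletters: 0.05 × 0.046 = 0.0023
  Promotions: 0.19 × 0.005 = 0.00095
  Personal: 0.2 × 0.044 = 0.0088
Total = 0.03645.
The ratio is 0.0088 / 0.00095 (the normalizer cancels) = 9.263.

9.263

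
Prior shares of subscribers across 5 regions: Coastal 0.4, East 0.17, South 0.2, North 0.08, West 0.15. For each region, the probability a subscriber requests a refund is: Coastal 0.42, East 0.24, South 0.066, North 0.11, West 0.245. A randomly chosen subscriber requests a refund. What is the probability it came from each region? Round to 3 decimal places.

Prior × likelihood for each hypothesis:
  Coastal: 0.4 × 0.42 = 0.168
  East: 0.17 × 0.24 = 0.0408
  South: 0.2 × 0.066 = 0.0132
  North: 0.08 × 0.11 = 0.0088
  West: 0.15 × 0.245 = 0.03675
Normalizing constant = 0.26755.
P(Coastal | refund) = 0.168/0.26755 ≈ 0.628
P(East | refund) = 0.0408/0.26755 ≈ 0.152
P(South | refund) = 0.0132/0.26755 ≈ 0.049
P(North | refund) = 0.0088/0.26755 ≈ 0.033
P(West | refund) = 0.03675/0.26755 ≈ 0.137
(Check: 0.628+0.152+0.049+0.033+0.137 = 0.999.)

Coastal 0.628, East 0.152, South 0.049, North 0.033, West 0.137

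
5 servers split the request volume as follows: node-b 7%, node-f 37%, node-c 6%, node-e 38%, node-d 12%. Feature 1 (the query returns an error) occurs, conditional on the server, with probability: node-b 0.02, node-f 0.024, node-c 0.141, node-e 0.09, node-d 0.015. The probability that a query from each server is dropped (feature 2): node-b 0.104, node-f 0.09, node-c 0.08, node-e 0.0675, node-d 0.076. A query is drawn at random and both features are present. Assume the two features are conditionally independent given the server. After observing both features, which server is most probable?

node-e

Compute prior × likelihood for every hypothesis:
  node-b: 0.07 × 0.02 × 0.104 = 0.0001456
  node-f: 0.37 × 0.024 × 0.09 = 0.0007992
  node-c: 0.06 × 0.141 × 0.08 = 0.0006768
  node-e: 0.38 × 0.09 × 0.0675 = 0.0023085
  node-d: 0.12 × 0.015 × 0.076 = 0.0001368
Sum = 0.0040669.
Largest term belongs to node-e, so node-e is most probable.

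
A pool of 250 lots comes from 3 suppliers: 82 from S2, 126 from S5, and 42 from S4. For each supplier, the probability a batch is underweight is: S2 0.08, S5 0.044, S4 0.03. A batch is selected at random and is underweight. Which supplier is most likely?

Unnormalized posteriors (prior × likelihood):
  S2: 0.328 × 0.08 = 0.02624
  S5: 0.504 × 0.044 = 0.022176
  S4: 0.168 × 0.03 = 0.00504
Total = 0.053456.
Largest term belongs to S2, so S2 is most probable.

S2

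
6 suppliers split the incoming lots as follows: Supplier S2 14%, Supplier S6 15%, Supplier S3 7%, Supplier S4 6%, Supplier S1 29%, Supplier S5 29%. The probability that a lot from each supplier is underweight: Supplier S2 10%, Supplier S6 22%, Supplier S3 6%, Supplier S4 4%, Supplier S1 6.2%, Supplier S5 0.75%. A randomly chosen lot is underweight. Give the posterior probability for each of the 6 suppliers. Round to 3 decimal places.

Unnormalized posteriors (prior × likelihood):
  Supplier S2: 0.14 × 0.1 = 0.014
  Supplier S6: 0.15 × 0.22 = 0.033
  Supplier S3: 0.07 × 0.06 = 0.0042
  Supplier S4: 0.06 × 0.04 = 0.0024
  Supplier S1: 0.29 × 0.062 = 0.01798
  Supplier S5: 0.29 × 0.0075 = 0.002175
Total = 0.073755.
P(Supplier S2 | underweight) = 0.014/0.073755 ≈ 0.190
P(Supplier S6 | underweight) = 0.033/0.073755 ≈ 0.447
P(Supplier S3 | underweight) = 0.0042/0.073755 ≈ 0.057
P(Supplier S4 | underweight) = 0.0024/0.073755 ≈ 0.033
P(Supplier S1 | underweight) = 0.01798/0.073755 ≈ 0.244
P(Supplier S5 | underweight) = 0.002175/0.073755 ≈ 0.029
(Check: 0.190+0.447+0.057+0.033+0.244+0.029 = 1.000.)

Supplier S2 0.190, Supplier S6 0.447, Supplier S3 0.057, Supplier S4 0.033, Supplier S1 0.244, Supplier S5 0.029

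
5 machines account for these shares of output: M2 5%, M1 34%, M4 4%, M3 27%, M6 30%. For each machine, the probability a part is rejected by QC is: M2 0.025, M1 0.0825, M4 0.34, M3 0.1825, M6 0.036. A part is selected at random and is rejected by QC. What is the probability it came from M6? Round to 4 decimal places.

By Bayes' rule, posterior ∝ prior × likelihood:
  M2: 0.05 × 0.025 = 0.00125
  M1: 0.34 × 0.0825 = 0.02805
  M4: 0.04 × 0.34 = 0.0136
  M3: 0.27 × 0.1825 = 0.049275
  M6: 0.3 × 0.036 = 0.0108
Sum = 0.102975.
P(M6 | evidence) = 0.0108 / 0.102975 ≈ 0.1049.

0.1049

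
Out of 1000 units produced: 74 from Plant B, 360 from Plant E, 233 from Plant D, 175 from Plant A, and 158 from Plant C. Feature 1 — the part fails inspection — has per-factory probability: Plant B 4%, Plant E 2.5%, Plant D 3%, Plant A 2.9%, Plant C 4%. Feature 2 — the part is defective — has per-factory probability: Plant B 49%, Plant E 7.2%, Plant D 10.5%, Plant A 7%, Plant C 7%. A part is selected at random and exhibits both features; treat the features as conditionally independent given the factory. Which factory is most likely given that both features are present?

Plant B

Unnormalized posteriors (prior × likelihood):
  Plant B: 0.074 × 0.04 × 0.49 = 0.0014504
  Plant E: 0.36 × 0.025 × 0.072 = 0.000648
  Plant D: 0.233 × 0.03 × 0.105 = 0.00073395
  Plant A: 0.175 × 0.029 × 0.07 = 0.00035525
  Plant C: 0.158 × 0.04 × 0.07 = 0.0004424
Sum = 0.00363.
Largest term belongs to Plant B, so Plant B is most probable.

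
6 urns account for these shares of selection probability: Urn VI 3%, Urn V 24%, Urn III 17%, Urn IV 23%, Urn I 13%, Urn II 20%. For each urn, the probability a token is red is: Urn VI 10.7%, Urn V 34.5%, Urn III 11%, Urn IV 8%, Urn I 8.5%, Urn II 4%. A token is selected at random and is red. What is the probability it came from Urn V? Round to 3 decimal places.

0.582

Unnormalized posteriors (prior × likelihood):
  Urn VI: 0.03 × 0.107 = 0.00321
  Urn V: 0.24 × 0.345 = 0.0828
  Urn III: 0.17 × 0.11 = 0.0187
  Urn IV: 0.23 × 0.08 = 0.0184
  Urn I: 0.13 × 0.085 = 0.01105
  Urn II: 0.2 × 0.04 = 0.008
Total = 0.14216.
P(Urn V | evidence) = 0.0828 / 0.14216 ≈ 0.582.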